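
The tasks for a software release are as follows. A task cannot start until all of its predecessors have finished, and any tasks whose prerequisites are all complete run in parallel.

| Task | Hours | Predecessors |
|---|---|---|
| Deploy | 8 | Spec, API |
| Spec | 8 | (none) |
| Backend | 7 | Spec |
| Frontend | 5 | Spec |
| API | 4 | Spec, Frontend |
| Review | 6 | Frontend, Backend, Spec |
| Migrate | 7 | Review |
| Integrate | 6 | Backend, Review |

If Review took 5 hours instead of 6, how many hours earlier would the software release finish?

Actual critical path: Spec→Backend→Review→Migrate = 8+7+6+7 = 28 ⇒ 28 hours.
Review lies on that path, so at 5 hours the path becomes 27 hours.
No other chain overtakes it, so the finish is 27 hours.
Change in finish: 27 − 28 = -1 hours.

1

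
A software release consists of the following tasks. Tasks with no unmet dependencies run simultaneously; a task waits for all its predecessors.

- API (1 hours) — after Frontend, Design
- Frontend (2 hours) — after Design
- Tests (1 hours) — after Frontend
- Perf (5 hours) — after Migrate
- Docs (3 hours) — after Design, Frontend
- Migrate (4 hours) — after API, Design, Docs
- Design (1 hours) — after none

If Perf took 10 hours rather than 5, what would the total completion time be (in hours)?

Actual critical path: Design→Frontend→Docs→Migrate→Perf = 1+2+3+4+5 = 15 ⇒ 15 hours.
Perf is on the critical path; changing it to 10 makes that path 20 hours.
No other chain overtakes it, so the finish is 20 hours.

20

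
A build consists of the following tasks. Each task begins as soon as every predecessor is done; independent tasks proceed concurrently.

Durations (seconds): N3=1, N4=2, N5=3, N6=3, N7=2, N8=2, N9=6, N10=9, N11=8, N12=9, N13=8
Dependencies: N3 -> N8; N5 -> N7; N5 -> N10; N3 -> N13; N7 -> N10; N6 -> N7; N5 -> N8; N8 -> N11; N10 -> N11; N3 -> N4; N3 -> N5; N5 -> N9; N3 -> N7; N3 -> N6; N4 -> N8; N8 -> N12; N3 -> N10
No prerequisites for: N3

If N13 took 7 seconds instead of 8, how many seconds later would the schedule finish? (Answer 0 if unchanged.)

Critical path before the change: N3→N5→N7→N10→N11 = 1+3+2+9+8 = 23 giving 23 seconds.
N13 has 14 seconds of float (longest path through it is 9).
No other chain overtakes it, so the finish is 23 seconds.
Change in finish: 23 − 23 = +0 seconds.

0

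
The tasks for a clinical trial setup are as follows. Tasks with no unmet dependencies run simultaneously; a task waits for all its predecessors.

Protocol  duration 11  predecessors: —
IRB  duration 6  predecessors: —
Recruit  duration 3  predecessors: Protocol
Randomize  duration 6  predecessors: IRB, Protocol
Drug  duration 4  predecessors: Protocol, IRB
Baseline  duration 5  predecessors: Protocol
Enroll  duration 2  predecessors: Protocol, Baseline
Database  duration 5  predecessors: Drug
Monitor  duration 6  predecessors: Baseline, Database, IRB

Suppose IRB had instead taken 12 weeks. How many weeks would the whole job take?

27

The binding path is Protocol→Drug→Database→Monitor = 11+4+5+6 = 26; finish at 26 weeks.
IRB has 5 weeks of float (longest path through it is 21).
New critical path: IRB→Drug→Database→Monitor = 12+4+5+6 = 27 ⇒ 27 weeks.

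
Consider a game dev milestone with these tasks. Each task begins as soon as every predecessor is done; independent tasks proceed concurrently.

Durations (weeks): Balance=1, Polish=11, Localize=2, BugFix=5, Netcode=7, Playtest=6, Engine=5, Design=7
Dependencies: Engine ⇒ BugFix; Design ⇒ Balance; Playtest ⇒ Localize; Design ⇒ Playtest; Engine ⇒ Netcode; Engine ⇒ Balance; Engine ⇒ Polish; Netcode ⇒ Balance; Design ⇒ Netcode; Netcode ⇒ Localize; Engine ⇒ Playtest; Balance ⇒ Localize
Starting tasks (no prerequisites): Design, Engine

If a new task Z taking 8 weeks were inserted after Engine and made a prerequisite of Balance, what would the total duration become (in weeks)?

17

Originally the schedule takes 17 weeks.
With Z inserted, Balance now waits for max(Engine, Design, Netcode, Z).
New critical path: Design→Netcode→Balance→Localize = 7+7+1+2 = 17 ⇒ 17 weeks.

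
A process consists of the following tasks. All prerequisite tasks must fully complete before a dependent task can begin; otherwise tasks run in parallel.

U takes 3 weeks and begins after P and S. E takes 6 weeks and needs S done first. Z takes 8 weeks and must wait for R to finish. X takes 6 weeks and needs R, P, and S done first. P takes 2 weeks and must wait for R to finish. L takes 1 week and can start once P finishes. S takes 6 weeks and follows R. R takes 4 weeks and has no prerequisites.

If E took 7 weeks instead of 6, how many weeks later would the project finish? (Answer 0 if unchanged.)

1

Critical path before the change: R→S→E = 4+6+6 = 16 giving 16 weeks.
E is on the critical path; changing it to 7 makes that path 17 weeks.
That remains the longest chain; total 17 weeks.
Change in finish: 17 − 16 = +1 weeks.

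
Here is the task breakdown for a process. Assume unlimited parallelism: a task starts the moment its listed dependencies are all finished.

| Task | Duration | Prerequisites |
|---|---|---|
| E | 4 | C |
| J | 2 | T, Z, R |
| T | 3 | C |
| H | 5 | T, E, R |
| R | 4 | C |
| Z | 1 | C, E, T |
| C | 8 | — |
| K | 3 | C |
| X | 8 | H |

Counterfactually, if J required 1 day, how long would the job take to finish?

25

The binding path is C→R→H→X = 8+4+5+8 = 25; finish at 25 days.
J is off the critical path — its longest chain is 15 days, giving 10 of slack.
That remains the longest chain; total 25 days.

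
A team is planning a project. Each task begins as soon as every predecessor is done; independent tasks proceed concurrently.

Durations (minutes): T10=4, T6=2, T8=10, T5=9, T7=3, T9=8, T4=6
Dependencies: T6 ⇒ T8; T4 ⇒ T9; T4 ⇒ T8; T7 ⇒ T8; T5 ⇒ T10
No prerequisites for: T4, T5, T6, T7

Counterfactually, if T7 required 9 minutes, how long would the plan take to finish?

Baseline: T4→T8 = 6+10 = 16 → 16 minutes.
The longest path through T7 is only 13 minutes, so T7 has float 3.
New critical path: T7→T8 = 9+10 = 19 ⇒ 19 minutes.

19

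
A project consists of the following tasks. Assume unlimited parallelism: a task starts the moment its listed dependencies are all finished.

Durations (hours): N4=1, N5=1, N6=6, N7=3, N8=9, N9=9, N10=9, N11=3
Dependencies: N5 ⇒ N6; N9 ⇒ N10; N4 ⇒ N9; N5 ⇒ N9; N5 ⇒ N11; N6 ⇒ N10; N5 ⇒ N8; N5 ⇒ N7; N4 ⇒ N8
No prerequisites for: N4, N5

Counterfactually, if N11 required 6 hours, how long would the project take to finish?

19

As given, the longest chain is N4→N9→N10 = 1+9+9 = 19, so the finish is 19 hours.
The longest path through N11 is only 4 hours, so N11 has float 15.
The critical path is still N4→N9→N10; finish is now 19 hours.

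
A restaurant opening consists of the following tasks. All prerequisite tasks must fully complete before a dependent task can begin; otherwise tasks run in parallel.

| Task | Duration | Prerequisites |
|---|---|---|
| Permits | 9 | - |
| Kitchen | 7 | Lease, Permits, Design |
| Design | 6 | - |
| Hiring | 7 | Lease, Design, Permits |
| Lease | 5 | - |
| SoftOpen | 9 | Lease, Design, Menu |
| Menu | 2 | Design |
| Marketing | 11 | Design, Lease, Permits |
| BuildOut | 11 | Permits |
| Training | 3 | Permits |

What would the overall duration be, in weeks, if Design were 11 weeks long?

22

The binding path is Permits→BuildOut = 9+11 = 20; finish at 20 weeks.
The longest path through Design is only 17 weeks, so Design has float 3.
The binding chain switches to Design→Menu→SoftOpen = 11+2+9 = 22; finish 22 weeks.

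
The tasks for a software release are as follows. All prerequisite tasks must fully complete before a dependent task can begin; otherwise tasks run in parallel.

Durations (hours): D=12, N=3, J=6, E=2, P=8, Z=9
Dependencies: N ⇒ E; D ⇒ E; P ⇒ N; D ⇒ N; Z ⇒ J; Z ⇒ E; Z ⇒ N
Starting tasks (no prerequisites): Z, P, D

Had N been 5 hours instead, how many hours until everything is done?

19

Critical path before the change: D→N→E = 12+3+2 = 17 giving 17 hours.
N is on the critical path; changing it to 5 makes that path 19 hours.
That remains the longest chain; total 19 hours.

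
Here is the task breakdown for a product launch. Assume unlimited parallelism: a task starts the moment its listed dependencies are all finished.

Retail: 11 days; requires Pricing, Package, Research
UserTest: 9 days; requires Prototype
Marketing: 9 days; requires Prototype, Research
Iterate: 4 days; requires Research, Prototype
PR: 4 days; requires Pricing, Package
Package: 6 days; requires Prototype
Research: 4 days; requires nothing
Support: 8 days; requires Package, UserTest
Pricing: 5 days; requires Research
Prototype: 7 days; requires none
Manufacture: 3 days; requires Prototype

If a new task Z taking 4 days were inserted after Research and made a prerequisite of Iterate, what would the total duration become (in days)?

24

Originally the product launch takes 24 days.
With Z inserted, Iterate now waits for max(Research, Prototype, Z).
New critical path: Prototype→UserTest→Support = 7+9+8 = 24 ⇒ 24 days.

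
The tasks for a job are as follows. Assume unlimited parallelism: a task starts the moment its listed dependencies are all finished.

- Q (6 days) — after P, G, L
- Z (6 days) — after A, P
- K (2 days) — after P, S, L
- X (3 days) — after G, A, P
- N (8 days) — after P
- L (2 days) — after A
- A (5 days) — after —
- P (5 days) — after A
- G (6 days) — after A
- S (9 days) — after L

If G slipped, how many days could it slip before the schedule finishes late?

1

A→L→S→K = 5+2+9+2 = 18 sets the makespan at 18 days.
G finishes as early as 11 and must finish by 12.
So G can slip 12 − 11 = 1 day.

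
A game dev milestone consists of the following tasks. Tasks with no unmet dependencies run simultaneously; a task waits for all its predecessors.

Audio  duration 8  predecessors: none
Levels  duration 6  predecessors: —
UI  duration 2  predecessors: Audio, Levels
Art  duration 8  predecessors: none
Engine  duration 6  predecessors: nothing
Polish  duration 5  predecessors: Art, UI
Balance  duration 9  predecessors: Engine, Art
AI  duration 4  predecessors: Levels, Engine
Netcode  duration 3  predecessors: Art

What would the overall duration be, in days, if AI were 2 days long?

17

As given, the longest chain is Art→Balance = 8+9 = 17, so the finish is 17 days.
The longest path through AI is only 10 days, so AI has float 7.
That remains the longest chain; total 17 days.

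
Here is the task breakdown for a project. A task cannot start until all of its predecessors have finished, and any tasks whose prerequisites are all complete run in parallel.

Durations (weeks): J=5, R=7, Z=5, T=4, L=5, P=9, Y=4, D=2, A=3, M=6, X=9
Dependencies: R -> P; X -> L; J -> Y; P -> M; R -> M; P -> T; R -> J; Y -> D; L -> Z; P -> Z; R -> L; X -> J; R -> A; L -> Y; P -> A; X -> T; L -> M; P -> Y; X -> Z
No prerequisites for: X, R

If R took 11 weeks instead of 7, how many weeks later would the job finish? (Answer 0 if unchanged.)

Baseline: R→P→Y→D = 7+9+4+2 = 22 → 22 weeks.
Since R is critical, the +4 change carries straight to that chain (now 26 weeks).
That remains the longest chain; total 26 weeks.
Change in finish: 26 − 22 = +4 weeks.

4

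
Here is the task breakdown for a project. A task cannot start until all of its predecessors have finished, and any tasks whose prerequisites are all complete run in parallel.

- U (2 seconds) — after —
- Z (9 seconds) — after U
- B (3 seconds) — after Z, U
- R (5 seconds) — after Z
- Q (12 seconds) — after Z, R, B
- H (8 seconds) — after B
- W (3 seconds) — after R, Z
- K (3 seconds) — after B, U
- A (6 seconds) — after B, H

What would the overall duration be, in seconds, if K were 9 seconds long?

28

Actual critical path: U→Z→B→H→A = 2+9+3+8+6 = 28 ⇒ 28 seconds.
The longest path through K is only 17 seconds, so K has float 11.
The critical path is still U→Z→B→H→A; finish is now 28 seconds.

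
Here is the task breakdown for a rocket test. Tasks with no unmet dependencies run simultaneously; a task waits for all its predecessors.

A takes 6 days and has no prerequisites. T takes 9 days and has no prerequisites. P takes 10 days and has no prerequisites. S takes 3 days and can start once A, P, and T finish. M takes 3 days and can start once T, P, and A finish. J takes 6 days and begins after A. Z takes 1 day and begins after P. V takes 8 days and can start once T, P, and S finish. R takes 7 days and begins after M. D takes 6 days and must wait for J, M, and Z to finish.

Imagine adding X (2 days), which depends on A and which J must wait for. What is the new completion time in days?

21

Originally the rocket test takes 21 days.
With X inserted, J now waits for max(A, X).
New critical path: P→S→V = 10+3+8 = 21 ⇒ 21 days.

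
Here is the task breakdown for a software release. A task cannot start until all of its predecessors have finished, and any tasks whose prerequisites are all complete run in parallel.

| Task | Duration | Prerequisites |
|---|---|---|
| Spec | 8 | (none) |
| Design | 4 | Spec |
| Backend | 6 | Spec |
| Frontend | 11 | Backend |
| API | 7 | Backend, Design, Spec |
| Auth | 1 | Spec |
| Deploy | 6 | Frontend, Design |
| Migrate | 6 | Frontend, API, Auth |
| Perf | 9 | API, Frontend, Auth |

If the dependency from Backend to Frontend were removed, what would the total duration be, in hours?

Before: longest chain Spec→Backend→Frontend→Perf = 8+6+11+9 = 34, finish 34.
Without Backend→Frontend, Frontend's earliest start moves from 14 to 0.
New critical path: Spec→Backend→API→Perf = 8+6+7+9 = 30 ⇒ 30 hours.

30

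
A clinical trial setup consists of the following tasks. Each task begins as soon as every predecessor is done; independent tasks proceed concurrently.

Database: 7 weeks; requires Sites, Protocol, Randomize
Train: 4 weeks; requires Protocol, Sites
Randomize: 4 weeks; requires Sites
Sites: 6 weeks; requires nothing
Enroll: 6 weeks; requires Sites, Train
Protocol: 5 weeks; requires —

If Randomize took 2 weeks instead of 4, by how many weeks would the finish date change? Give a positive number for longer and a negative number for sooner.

-1

As given, the longest chain is Sites→Randomize→Database = 6+4+7 = 17, so the finish is 17 weeks.
Randomize lies on that path, so at 2 weeks the path becomes 15 weeks.
The binding chain switches to Sites→Train→Enroll = 6+4+6 = 16; finish 16 weeks.
Change in finish: 16 − 17 = -1 weeks.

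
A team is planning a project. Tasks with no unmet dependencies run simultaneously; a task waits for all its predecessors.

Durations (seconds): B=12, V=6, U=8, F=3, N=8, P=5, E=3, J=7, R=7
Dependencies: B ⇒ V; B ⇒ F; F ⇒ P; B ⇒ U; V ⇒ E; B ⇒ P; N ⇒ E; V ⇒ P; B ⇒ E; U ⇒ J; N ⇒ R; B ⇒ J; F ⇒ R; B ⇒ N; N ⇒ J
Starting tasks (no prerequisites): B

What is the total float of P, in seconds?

The longest chain is B→U→J = 12+8+7 = 27; overall finish 27 seconds.
P finishes as early as 23 and must finish by 27.
So P can slip 27 − 23 = 4 seconds.

4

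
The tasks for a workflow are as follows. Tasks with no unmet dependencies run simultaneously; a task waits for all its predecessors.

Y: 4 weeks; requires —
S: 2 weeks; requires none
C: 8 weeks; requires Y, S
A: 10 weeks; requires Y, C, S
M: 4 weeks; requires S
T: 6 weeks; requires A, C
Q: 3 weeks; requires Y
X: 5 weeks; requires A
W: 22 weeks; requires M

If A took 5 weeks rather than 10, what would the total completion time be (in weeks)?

The binding path is Y→C→A→T = 4+8+10+6 = 28; finish at 28 weeks.
Since A is critical, the -5 change carries straight to that chain (now 23 weeks).
New critical path: S→M→W = 2+4+22 = 28 ⇒ 28 weeks.

28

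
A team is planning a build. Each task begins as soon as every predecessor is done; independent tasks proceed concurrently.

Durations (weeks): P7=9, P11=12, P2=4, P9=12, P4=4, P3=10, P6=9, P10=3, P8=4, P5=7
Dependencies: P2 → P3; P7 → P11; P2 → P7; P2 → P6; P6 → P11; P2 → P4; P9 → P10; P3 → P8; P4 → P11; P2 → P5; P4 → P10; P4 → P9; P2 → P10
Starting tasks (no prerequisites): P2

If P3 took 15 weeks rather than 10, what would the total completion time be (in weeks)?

25

The binding path is P2→P6→P11 = 4+9+12 = 25; finish at 25 weeks.
P3 has 7 weeks of float (longest path through it is 18).
The critical path is still P2→P6→P11; finish is now 25 weeks.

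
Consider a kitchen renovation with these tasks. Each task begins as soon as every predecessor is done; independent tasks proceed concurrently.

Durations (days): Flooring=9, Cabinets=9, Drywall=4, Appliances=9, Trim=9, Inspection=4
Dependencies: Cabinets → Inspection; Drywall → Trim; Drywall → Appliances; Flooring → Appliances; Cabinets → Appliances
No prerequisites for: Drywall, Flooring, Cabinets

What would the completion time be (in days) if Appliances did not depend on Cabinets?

With the dependency in place, Flooring→Appliances = 9+9 = 18 sets the finish at 18 days.
Dropping Cabinets→Appliances doesn't change Appliances's earliest start (9); another predecessor still binds.
After: Flooring→Appliances = 9+9 = 18 → 18 days.

18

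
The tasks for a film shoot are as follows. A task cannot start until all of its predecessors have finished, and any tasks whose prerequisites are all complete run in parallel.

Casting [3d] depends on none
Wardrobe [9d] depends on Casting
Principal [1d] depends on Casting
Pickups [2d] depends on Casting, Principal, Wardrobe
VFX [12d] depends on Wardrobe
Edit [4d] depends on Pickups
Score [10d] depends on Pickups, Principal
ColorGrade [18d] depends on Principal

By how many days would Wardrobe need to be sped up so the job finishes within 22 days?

2

Current finish: 24 days; target: 22.
Wardrobe is on every critical path, so each day cut from Wardrobe cuts the finish by one (this holds down to a finish of 22).
Need 24 − 22 = 2 days off Wardrobe → Wardrobe becomes 7 days, finish becomes 22.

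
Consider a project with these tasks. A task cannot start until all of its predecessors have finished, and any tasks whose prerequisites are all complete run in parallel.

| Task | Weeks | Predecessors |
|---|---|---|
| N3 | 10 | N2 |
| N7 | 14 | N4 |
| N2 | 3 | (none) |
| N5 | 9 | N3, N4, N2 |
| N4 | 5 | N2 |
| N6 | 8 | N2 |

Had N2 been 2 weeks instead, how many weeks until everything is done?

21

Critical path before the change: N2→N3→N5 = 3+10+9 = 22 giving 22 weeks.
N2 is on the critical path; changing it to 2 makes that path 21 weeks.
That remains the longest chain; total 21 weeks.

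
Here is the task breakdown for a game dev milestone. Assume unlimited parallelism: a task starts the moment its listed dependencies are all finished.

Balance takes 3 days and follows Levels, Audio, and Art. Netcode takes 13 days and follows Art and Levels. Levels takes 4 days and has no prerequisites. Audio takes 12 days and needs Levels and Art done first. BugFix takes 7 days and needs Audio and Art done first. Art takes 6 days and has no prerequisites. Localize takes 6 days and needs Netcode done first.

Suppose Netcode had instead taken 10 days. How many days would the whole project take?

25

The binding path is Art→Netcode→Localize = 6+13+6 = 25; finish at 25 days.
Netcode lies on that path, so at 10 days the path becomes 22 days.
Now Art→Audio→BugFix = 6+12+7 = 25 is longest, so the finish becomes 25 days.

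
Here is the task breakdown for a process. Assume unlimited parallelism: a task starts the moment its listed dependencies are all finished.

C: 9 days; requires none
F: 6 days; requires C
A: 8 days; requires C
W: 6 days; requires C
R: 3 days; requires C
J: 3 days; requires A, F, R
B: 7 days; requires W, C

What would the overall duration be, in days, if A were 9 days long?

As given, the longest chain is C→W→B = 9+6+7 = 22, so the finish is 22 days.
A is off the critical path — its longest chain is 20 days, giving 2 of slack.
That remains the longest chain; total 22 days.

22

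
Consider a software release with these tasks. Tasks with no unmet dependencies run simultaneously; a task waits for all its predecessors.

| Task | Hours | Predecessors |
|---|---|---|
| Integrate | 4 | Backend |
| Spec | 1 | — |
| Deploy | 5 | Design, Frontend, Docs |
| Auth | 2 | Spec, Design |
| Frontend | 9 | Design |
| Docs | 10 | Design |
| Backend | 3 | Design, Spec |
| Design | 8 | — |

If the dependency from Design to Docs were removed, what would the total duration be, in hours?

Original critical path: Design→Docs→Deploy = 8+10+5 = 23 ⇒ 23 hours.
Without Design→Docs, Docs's earliest start moves from 8 to 0.
The longest chain is now Design→Frontend→Deploy = 8+9+5 = 22, so the software release takes 22 hours.

22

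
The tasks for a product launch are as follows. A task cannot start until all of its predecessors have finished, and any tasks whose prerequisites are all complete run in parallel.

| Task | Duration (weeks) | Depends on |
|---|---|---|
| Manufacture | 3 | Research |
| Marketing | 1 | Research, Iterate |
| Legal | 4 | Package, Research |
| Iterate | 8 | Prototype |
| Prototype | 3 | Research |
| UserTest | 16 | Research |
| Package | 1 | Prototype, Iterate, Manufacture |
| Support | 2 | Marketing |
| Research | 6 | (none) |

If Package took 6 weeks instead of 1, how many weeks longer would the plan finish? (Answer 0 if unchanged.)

Actual critical path: Research→Prototype→Iterate→Package→Legal = 6+3+8+1+4 = 22 ⇒ 22 weeks.
Since Package is critical, the +5 change carries straight to that chain (now 27 weeks).
That remains the longest chain; total 27 weeks.
Change in finish: 27 − 22 = +5 weeks.

5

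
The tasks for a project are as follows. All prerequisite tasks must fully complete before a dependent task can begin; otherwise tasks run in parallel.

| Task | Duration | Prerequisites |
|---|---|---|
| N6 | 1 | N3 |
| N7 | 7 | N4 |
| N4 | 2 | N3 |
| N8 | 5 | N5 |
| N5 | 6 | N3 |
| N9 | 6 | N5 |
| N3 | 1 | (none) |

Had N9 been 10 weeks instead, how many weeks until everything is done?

As given, the longest chain is N3→N5→N9 = 1+6+6 = 13, so the finish is 13 weeks.
N9 lies on that path, so at 10 weeks the path becomes 17 weeks.
The critical path is still N3→N5→N9; finish is now 17 weeks.

17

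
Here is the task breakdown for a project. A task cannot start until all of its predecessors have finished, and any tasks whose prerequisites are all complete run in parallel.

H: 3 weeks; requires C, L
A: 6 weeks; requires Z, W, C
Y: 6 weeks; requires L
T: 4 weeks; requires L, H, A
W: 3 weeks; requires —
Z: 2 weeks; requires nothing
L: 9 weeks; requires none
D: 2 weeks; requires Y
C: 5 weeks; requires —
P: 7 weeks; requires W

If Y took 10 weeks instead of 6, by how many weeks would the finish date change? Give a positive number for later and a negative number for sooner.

4

Baseline: L→Y→D = 9+6+2 = 17 → 17 weeks.
Since Y is critical, the +4 change carries straight to that chain (now 21 weeks).
No other chain overtakes it, so the finish is 21 weeks.
Change in finish: 21 − 17 = +4 weeks.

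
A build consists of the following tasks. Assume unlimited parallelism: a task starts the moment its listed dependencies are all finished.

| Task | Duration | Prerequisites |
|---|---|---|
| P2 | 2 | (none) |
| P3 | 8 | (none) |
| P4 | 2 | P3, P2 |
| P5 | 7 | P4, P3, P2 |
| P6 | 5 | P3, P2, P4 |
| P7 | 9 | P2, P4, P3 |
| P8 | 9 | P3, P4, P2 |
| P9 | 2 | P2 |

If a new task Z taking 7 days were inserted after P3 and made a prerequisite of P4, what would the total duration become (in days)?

26

Originally the job takes 19 days.
With Z inserted, P4 now waits for max(P3, P2, Z).
New critical path: P3→Z→P4→P7 = 8+7+2+9 = 26 ⇒ 26 days.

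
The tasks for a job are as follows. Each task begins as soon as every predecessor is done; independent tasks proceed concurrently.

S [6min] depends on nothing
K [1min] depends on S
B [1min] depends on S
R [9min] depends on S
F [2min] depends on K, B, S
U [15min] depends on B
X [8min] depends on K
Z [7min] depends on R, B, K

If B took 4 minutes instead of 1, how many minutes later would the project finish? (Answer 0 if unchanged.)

3

The binding path is S→B→U = 6+1+15 = 22; finish at 22 minutes.
Since B is critical, the +3 change carries straight to that chain (now 25 minutes).
The critical path is still S→B→U; finish is now 25 minutes.
Change in finish: 25 − 22 = +3 minutes.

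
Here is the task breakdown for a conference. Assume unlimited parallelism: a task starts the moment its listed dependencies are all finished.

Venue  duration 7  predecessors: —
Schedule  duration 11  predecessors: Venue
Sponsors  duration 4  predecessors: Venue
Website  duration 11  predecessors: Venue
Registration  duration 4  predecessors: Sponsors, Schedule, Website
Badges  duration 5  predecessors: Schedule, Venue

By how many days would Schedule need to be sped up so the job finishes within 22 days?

Current finish: 23 days; target: 22.
Schedule is on every critical path, so each day cut from Schedule cuts the finish by one (this holds down to a finish of 22).
Need 23 − 22 = 1 day off Schedule → Schedule becomes 10 days, finish becomes 22.

1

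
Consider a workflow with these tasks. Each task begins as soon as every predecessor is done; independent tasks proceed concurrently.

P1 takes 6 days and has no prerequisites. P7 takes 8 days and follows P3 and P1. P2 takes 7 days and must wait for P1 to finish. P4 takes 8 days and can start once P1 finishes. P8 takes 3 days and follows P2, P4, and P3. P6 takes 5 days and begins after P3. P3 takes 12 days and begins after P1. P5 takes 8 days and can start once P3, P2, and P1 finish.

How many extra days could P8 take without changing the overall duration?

Critical path: P1→P3→P5 = 6+12+8 = 26, so the finish is 26 days.
The longest chain containing P8 totals 21 days.
Slack of P8 = 23 − 18 = 5 days.

5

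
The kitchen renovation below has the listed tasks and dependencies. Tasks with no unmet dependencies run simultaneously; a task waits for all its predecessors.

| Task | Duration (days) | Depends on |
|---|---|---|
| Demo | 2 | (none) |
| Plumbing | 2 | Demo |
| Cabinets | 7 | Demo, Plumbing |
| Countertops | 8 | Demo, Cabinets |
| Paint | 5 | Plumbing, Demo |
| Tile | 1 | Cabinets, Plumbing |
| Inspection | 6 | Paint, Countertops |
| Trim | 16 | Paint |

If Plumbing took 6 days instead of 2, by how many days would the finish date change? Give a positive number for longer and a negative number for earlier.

4

As given, the longest chain is Demo→Plumbing→Cabinets→Countertops→Inspection = 2+2+7+8+6 = 25, so the finish is 25 days.
Plumbing lies on that path, so at 6 days the path becomes 29 days.
The critical path is still Demo→Plumbing→Cabinets→Countertops→Inspection; finish is now 29 days.
Change in finish: 29 − 25 = +4 days.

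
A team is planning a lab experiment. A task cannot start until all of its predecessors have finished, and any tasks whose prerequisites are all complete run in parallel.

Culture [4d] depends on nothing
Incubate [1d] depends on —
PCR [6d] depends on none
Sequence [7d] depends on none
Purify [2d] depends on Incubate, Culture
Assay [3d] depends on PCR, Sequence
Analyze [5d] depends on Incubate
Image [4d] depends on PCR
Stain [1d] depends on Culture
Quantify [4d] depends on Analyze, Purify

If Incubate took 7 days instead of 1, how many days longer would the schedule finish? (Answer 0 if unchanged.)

6

Actual critical path: Incubate→Analyze→Quantify = 1+5+4 = 10 ⇒ 10 days.
Since Incubate is critical, the +6 change carries straight to that chain (now 16 days).
That remains the longest chain; total 16 days.
Change in finish: 16 − 10 = +6 days.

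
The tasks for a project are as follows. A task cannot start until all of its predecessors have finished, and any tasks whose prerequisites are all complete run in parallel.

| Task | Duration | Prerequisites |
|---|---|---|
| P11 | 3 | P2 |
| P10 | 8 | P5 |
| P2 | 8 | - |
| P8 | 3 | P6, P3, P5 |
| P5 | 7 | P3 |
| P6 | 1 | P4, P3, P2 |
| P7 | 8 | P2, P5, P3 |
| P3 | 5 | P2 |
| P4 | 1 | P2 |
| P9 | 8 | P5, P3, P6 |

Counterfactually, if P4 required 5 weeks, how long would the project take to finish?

28

As given, the longest chain is P2→P3→P5→P7 = 8+5+7+8 = 28, so the finish is 28 weeks.
The longest path through P4 is only 18 weeks, so P4 has float 10.
The critical path is still P2→P3→P5→P7; finish is now 28 weeks.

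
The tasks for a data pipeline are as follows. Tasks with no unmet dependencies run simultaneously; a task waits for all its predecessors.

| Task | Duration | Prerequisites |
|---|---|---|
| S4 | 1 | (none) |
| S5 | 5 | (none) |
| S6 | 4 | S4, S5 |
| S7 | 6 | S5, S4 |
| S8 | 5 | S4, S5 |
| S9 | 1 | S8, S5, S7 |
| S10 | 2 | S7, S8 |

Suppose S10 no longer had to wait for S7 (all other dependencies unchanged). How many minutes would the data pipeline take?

Original critical path: S5→S7→S10 = 5+6+2 = 13 ⇒ 13 minutes.
Without S7→S10, S10's earliest start moves from 11 to 10.
New critical path: S5→S7→S9 = 5+6+1 = 12 ⇒ 12 minutes.

12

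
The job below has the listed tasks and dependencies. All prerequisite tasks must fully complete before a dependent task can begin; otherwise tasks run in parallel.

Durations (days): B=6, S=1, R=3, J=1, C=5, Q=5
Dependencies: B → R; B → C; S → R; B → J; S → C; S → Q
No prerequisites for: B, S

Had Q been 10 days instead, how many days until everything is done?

Baseline: B→C = 6+5 = 11 → 11 days.
Q is off the critical path — its longest chain is 6 days, giving 5 of slack.
That remains the longest chain; total 11 days.

11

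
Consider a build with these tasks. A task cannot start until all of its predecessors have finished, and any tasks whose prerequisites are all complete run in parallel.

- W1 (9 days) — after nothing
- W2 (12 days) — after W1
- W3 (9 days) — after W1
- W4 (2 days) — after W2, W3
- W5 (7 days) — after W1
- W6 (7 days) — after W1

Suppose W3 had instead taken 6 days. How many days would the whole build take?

23

The binding path is W1→W2→W4 = 9+12+2 = 23; finish at 23 days.
W3 is off the critical path — its longest chain is 20 days, giving 3 of slack.
No other chain overtakes it, so the finish is 23 days.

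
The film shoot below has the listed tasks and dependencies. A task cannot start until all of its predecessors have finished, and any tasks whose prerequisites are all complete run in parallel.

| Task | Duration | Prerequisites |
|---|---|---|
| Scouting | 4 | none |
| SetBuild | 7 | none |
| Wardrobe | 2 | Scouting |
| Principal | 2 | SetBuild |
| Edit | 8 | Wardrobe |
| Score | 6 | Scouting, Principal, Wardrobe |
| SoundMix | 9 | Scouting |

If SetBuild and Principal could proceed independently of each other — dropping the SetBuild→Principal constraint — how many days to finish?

14

With the dependency in place, SetBuild→Principal→Score = 7+2+6 = 15 sets the finish at 15 days.
Without SetBuild→Principal, Principal's earliest start moves from 7 to 0.
New critical path: Scouting→Wardrobe→Edit = 4+2+8 = 14 ⇒ 14 days.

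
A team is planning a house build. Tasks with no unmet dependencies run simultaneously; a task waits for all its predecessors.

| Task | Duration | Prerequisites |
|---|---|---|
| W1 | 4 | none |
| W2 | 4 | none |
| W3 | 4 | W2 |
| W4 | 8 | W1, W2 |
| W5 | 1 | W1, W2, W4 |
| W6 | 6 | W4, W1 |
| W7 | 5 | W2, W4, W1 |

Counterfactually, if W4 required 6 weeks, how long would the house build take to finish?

16

Critical path before the change: W1→W4→W6 = 4+8+6 = 18 giving 18 weeks.
W4 is on the critical path; changing it to 6 makes that path 16 weeks.
The critical path is still W1→W4→W6; finish is now 16 weeks.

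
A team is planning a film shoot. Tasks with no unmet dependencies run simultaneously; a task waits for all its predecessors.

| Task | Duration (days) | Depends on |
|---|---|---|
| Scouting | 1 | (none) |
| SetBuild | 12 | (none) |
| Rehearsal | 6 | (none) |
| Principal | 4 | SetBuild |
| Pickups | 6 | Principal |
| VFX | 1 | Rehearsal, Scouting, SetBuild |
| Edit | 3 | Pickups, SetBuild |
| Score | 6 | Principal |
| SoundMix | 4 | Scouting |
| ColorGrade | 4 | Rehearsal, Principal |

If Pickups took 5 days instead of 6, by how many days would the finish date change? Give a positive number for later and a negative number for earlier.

-1

Actual critical path: SetBuild→Principal→Pickups→Edit = 12+4+6+3 = 25 ⇒ 25 days.
Since Pickups is critical, the -1 change carries straight to that chain (now 24 days).
The critical path is still SetBuild→Principal→Pickups→Edit; finish is now 24 days.
Change in finish: 24 − 25 = -1 days.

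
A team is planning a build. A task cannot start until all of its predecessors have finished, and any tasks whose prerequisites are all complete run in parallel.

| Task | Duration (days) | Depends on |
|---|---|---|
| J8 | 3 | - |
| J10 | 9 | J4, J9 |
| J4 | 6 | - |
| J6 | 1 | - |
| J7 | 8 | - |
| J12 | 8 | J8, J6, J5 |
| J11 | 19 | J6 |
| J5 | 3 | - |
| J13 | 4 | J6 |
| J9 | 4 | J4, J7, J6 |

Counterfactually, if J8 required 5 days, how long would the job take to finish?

Critical path before the change: J7→J9→J10 = 8+4+9 = 21 giving 21 days.
J8 is off the critical path — its longest chain is 11 days, giving 10 of slack.
The critical path is still J7→J9→J10; finish is now 21 days.

21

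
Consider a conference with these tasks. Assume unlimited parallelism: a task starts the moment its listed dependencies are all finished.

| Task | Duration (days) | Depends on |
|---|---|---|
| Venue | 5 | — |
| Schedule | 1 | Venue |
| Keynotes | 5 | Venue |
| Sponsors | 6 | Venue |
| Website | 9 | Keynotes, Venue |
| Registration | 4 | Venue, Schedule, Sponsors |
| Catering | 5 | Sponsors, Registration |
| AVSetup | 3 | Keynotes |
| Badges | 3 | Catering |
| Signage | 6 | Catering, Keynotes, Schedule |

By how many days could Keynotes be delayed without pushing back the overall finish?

7

Venue→Sponsors→Registration→Catering→Signage = 5+6+4+5+6 = 26 sets the makespan at 26 days.
The longest chain containing Keynotes totals 19 days.
So Keynotes can slip 17 − 10 = 7 days.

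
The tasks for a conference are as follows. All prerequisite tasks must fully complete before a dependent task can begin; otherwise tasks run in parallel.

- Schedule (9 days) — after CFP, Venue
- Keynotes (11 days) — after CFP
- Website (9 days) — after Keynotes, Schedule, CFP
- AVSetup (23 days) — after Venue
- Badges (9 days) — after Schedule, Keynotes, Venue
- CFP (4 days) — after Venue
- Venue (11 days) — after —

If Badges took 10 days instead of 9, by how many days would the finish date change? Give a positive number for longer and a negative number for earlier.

The binding path is Venue→CFP→Keynotes→Badges = 11+4+11+9 = 35; finish at 35 days.
Badges lies on that path, so at 10 days the path becomes 36 days.
That remains the longest chain; total 36 days.
Change in finish: 36 − 35 = +1 days.

1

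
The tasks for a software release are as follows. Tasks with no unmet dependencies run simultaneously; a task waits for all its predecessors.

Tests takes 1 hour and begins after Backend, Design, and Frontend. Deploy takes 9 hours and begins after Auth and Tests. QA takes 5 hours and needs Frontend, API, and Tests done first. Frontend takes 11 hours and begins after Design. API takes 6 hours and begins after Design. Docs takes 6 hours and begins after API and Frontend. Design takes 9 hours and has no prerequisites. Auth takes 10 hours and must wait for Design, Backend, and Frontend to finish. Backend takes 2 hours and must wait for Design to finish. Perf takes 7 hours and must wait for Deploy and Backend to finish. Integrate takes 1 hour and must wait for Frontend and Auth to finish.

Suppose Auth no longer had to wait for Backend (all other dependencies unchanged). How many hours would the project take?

With the dependency in place, Design→Frontend→Auth→Deploy→Perf = 9+11+10+9+7 = 46 sets the finish at 46 hours.
Dropping Backend→Auth doesn't change Auth's earliest start (20); another predecessor still binds.
New critical path: Design→Frontend→Auth→Deploy→Perf = 9+11+10+9+7 = 46 ⇒ 46 hours.

46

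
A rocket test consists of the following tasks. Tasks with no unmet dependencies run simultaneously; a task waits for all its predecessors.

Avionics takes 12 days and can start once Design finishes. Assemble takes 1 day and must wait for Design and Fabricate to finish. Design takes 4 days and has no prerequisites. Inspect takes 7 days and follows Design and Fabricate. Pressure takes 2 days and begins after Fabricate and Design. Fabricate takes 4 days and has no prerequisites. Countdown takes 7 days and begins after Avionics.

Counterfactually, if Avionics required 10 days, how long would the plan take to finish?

21

Baseline: Design→Avionics→Countdown = 4+12+7 = 23 → 23 days.
Avionics lies on that path, so at 10 days the path becomes 21 days.
The critical path is still Design→Avionics→Countdown; finish is now 21 days.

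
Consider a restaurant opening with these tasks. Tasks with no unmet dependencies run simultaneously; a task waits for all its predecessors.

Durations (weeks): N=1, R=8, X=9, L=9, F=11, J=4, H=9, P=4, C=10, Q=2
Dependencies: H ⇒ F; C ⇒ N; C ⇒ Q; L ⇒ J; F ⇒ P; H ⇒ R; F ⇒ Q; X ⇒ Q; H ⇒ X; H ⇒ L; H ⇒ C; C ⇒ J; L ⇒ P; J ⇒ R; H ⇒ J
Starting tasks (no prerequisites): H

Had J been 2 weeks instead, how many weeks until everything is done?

29

Baseline: H→C→J→R = 9+10+4+8 = 31 → 31 weeks.
Since J is critical, the -2 change carries straight to that chain (now 29 weeks).
The critical path is still H→C→J→R; finish is now 29 weeks.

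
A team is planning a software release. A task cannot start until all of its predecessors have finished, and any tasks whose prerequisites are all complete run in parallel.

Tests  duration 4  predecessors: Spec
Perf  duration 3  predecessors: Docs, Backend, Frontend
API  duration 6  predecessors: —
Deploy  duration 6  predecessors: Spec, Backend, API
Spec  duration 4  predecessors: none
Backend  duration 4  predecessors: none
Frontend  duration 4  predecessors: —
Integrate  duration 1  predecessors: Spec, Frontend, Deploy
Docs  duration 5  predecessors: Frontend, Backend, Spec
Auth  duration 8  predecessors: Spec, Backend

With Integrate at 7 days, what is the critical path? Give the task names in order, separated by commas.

The binding path is API→Deploy→Integrate = 6+6+1 = 13; finish at 13 days.
Integrate is on the critical path; changing it to 7 makes that path 19 days.
That remains the longest chain; total 19 days.

API, Deploy, Integrate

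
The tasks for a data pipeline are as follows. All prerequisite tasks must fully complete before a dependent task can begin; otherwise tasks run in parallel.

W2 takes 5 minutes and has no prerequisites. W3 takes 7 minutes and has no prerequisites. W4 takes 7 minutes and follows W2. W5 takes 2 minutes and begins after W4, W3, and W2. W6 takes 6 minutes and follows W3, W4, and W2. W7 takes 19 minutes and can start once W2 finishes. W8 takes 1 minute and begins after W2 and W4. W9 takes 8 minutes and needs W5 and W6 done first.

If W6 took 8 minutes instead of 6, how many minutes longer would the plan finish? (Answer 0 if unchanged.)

The binding path is W2→W4→W6→W9 = 5+7+6+8 = 26; finish at 26 minutes.
Since W6 is critical, the +2 change carries straight to that chain (now 28 minutes).
The critical path is still W2→W4→W6→W9; finish is now 28 minutes.
Change in finish: 28 − 26 = +2 minutes.

2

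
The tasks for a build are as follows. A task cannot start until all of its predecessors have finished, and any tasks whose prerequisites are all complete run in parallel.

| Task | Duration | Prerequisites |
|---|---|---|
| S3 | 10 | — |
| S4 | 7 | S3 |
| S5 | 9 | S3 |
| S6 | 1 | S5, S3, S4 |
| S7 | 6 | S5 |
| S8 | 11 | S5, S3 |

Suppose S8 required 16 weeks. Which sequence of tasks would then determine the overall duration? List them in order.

S3, S5, S8

Baseline: S3→S5→S8 = 10+9+11 = 30 → 30 weeks.
S8 is on the critical path; changing it to 16 makes that path 35 weeks.
That remains the longest chain; total 35 weeks.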